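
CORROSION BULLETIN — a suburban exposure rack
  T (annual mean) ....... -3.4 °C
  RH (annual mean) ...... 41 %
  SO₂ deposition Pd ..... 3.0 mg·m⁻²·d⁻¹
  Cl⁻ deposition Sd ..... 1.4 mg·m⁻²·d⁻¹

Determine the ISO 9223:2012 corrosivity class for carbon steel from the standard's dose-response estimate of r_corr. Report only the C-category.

C2

carbon steel: temperature factor f = +0.150·(-13.4) = -2.0100
  SO₂ term: 1.77·3.0^0.52·exp(0.02·41-2.0100) = 0.9534
  Cl⁻ term: 0.102·1.4^0.62·exp(0.033·41+0.04·-3.4) = 0.4244
  r_corr = 0.9534 + 0.4244 = 1.378 μm/a
Category bounds: 1.3…25 μm/a bracket r_corr ⇒ C2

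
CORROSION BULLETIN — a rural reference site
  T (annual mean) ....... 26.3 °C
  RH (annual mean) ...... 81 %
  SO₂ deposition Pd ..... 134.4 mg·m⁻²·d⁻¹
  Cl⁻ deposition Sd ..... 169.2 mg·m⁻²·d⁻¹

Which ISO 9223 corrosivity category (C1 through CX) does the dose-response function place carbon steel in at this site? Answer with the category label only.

C5

carbon steel: temperature factor f = -0.054·(16.3) = -0.8802
  sulphur-dioxide contribution → 47.43 μm/a
  chloride contribution → 101.8 μm/a
  ⇒ r_corr(carbon steel) = 149.3 μm/a
149 μm/a falls in (80, 200] for carbon steel → category C5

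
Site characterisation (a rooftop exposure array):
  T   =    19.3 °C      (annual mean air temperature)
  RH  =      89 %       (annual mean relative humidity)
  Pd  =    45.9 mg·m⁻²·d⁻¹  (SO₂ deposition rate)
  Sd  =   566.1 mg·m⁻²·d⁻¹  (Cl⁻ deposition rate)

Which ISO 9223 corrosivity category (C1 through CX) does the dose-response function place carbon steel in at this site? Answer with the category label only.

CX

carbon steel: f(T) = -0.054·(T−10) [T>10 °C] = -0.5022
  SO₂ term: 1.77·45.9^0.52·exp(0.02·89-0.5022) = 46.46
  Cl⁻ term: 0.102·566.1^0.62·exp(0.033·89+0.04·19.3) = 211.9
  r_corr = 46.46 + 211.9 = 258.4 μm/a
Category bounds: 200…700 μm/a bracket r_corr ⇒ CX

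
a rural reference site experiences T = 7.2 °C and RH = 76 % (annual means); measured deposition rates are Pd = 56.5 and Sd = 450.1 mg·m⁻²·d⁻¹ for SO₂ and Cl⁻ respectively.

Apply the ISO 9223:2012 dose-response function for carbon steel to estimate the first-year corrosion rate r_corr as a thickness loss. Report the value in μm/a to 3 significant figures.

r_corr = 117 μm/a

carbon steel: f(T) = +0.150·(T−10) [T≤10 °C] = -0.4200
  sulphur-dioxide contribution → 43.33 μm/a
  chloride contribution → 73.78 μm/a
  total first-year rate 117.1 μm/a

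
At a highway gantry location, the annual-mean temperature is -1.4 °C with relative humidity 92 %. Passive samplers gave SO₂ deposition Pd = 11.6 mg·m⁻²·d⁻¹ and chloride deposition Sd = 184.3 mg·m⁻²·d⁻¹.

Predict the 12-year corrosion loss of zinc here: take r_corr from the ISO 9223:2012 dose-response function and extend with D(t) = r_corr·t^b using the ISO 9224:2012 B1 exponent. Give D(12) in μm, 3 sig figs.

zinc: T≤10 °C ⇒ hinge +0.038·(-1.4−10) = -0.4332
  sulphur-dioxide contribution → 1.693 μm/a
  chloride contribution → 0.6344 μm/a
  total first-year rate 2.328 μm/a
Power-law: D(12) = r_corr · 12^0.813
  D(12) = 2.328 × 12^0.813 = 2.328 × 7.54 = 17.55 μm

D(12) = 17.6 μm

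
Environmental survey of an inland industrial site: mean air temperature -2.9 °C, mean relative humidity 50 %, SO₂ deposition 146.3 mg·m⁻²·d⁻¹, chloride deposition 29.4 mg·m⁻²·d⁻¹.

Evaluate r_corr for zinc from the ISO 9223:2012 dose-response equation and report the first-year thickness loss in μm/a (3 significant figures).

zinc: temperature factor f = +0.038·(-12.9) = -0.4902
  Pd branch = 0.0129·Pd^0.44·e^(0.046·RH+f) = 0.7068 μm/a
  Cl⁻ term: 0.0175·29.4^0.57·exp(0.008·50+0.085·-2.9) = 0.1402
  r_corr = 0.7068 + 0.1402 = 0.847 μm/a

r_corr = 0.847 μm/a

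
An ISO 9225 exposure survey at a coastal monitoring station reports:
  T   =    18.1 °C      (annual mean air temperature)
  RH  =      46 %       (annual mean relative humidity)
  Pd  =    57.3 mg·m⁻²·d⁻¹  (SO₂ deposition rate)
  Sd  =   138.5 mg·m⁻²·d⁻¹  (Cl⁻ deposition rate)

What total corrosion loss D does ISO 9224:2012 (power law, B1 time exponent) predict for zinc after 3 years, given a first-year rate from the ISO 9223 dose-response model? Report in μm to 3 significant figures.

D(3) = 5.65 μm

zinc: T>10 °C ⇒ hinge -0.071·(18.1−10) = -0.5751
  Pd branch = 0.0129·Pd^0.44·e^(0.046·RH+f) = 0.3576 μm/a
  Cl⁻ term: 0.0175·138.5^0.57·exp(0.008·46+0.085·18.1) = 1.957
  r_corr = 0.3576 + 1.957 = 2.315 μm/a
Long-term exponent b (ISO 9224 Table 2, B1) = 0.813
  D(3) = 2.315 × 3^0.813 = 2.315 × 2.443 = 5.655 μm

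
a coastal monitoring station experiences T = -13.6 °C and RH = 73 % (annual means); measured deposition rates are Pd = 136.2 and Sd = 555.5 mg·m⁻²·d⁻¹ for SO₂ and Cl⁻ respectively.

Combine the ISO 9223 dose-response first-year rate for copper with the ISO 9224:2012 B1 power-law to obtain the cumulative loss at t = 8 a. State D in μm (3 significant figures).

D(8) = 1.90 μm

copper: f(T) = +0.126·(T−10) [T≤10 °C] = -2.9736
  SO₂ term: 0.0053·136.2^0.26·exp(0.059·73-2.9736) = 0.07215
  Cl⁻ term: 0.01025·555.5^0.27·exp(0.036·73+0.049·-13.6) = 0.4015
  sum: 0.07215 + 0.4015 → r_corr = 0.4737 μm/a
Power-law: D(8) = r_corr · 8^0.667
  D(8) = 0.4737 × 8^0.667 = 0.4737 × 4.003 = 1.896 μm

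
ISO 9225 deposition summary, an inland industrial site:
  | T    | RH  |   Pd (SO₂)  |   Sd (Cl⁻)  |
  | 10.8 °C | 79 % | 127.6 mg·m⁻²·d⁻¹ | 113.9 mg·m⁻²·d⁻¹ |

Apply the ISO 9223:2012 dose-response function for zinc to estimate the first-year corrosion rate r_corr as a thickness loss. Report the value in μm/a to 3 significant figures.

r_corr = 5.12 μm/a

zinc: T>10 °C ⇒ hinge -0.071·(10.8−10) = -0.0568
  Pd branch = 0.0129·Pd^0.44·e^(0.046·RH+f) = 3.897 μm/a
  Cl⁻ term: 0.0175·113.9^0.57·exp(0.008·79+0.085·10.8) = 1.226
  sum: 3.897 + 1.226 → r_corr = 5.123 μm/a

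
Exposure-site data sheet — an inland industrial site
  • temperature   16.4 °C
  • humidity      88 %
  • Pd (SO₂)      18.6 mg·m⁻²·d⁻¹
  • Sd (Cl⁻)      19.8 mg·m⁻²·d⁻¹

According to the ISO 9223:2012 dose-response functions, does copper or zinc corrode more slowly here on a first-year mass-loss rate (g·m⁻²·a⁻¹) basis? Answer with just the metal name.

zinc

copper: temperature factor f = -0.080·(6.4) = -0.5120
  SO₂ term: 0.0053·18.6^0.26·exp(0.059·88-0.5120) = 1.221
  Sd branch = 0.01025·Sd^0.27·e^(0.036·RH+0.049·T) = 1.218 μm/a
  sum: 1.221 + 1.218 → r_corr = 2.439 μm/a
  mass loss = 2.439 μm/a × 8.96 g/cm³ = 21.86 g·m⁻²·a⁻¹
zinc: temperature factor f = -0.071·(6.4) = -0.4544
  Pd branch = 0.0129·Pd^0.44·e^(0.046·RH+f) = 1.698 μm/a
  Sd branch = 0.0175·Sd^0.57·e^(0.008·RH+0.085·T) = 0.7821 μm/a
  r_corr = 1.698 + 0.7821 = 2.48 μm/a
  mass loss = 2.48 μm/a × 7.14 g/cm³ = 17.71 g·m⁻²·a⁻¹
Ordering by g·m⁻²·a⁻¹: copper (21.9) > zinc (17.7)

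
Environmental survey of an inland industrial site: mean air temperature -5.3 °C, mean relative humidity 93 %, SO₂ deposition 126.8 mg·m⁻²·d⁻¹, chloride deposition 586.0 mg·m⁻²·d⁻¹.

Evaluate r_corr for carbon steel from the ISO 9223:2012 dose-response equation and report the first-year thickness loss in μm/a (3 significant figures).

r_corr = 107 μm/a

carbon steel: f(T) = +0.150·(T−10) [T≤10 °C] = -2.2950
  Pd branch = 1.77·Pd^0.52·e^(0.02·RH+f) = 14.21 μm/a
  Cl⁻ term: 0.102·586.0^0.62·exp(0.033·93+0.04·-5.3) = 92.36
  r_corr = 14.21 + 92.36 = 106.6 μm/a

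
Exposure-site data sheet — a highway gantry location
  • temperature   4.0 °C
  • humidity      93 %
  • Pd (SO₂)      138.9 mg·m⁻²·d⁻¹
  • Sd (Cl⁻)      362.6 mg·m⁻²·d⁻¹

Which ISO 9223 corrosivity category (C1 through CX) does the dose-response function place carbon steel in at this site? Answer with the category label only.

C5

carbon steel: temperature factor f = +0.150·(-6.0) = -0.9000
  Pd branch = 1.77·Pd^0.52·e^(0.02·RH+f) = 60.13 μm/a
  Cl⁻ term: 0.102·362.6^0.62·exp(0.033·93+0.04·4.0) = 99.49
  r_corr = 60.13 + 99.49 = 159.6 μm/a
Category bounds: 80…200 μm/a bracket r_corr ⇒ C5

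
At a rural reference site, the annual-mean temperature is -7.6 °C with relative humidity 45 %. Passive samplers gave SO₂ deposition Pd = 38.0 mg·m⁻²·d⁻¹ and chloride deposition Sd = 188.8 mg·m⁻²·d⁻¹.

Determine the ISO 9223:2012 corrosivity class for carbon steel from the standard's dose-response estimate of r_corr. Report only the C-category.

carbon steel: f(T) = +0.150·(T−10) [T≤10 °C] = -2.6400
  sulphur-dioxide contribution → 2.06 μm/a
  chloride contribution → 8.563 μm/a
  total first-year rate 10.62 μm/a
10.6 μm/a falls in (1.3, 25] for carbon steel → category C2

C2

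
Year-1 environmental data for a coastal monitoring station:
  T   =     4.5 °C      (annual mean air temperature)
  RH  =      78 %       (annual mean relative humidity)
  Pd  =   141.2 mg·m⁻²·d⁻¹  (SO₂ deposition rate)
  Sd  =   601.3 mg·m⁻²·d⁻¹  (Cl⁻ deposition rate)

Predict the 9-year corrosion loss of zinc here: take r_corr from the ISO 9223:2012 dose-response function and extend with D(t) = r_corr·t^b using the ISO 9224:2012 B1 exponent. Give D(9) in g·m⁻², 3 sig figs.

zinc: f(T) = +0.038·(T−10) [T≤10 °C] = -0.2090
  SO₂ term: 0.0129·141.2^0.44·exp(0.046·78-0.2090) = 3.342
  Sd branch = 0.0175·Sd^0.57·e^(0.008·RH+0.085·T) = 1.838 μm/a
  sum: 3.342 + 1.838 → r_corr = 5.179 μm/a
Power-law: D(9) = r_corr · 9^0.813
  D(9) = 5.179 × 9^0.813 = 5.179 × 5.968 = 30.91 μm
  Mass loss = 30.91 μm × 7.14 g/cm³ = 220.7 g·m⁻²

D(9) = 221 g·m⁻²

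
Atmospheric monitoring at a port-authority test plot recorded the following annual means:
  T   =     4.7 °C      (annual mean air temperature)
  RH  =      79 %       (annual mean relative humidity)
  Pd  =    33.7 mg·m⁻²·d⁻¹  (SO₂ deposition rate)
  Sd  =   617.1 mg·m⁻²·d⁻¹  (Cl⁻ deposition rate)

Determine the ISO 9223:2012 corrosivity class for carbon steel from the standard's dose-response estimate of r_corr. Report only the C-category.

carbon steel: temperature factor f = +0.150·(-5.3) = -0.7950
  Pd branch = 1.77·Pd^0.52·e^(0.02·RH+f) = 24.17 μm/a
  Sd branch = 0.102·Sd^0.62·e^(0.033·RH+0.04·T) = 89.63 μm/a
  r_corr = 24.17 + 89.63 = 113.8 μm/a
Category bounds: 80…200 μm/a bracket r_corr ⇒ C5

C5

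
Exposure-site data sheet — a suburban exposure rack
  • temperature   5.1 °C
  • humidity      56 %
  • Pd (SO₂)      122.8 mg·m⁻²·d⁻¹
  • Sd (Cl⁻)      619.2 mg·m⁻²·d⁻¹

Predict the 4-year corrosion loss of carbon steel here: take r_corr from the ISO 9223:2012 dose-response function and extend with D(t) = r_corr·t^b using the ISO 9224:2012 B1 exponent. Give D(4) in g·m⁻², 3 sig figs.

carbon steel: T≤10 °C ⇒ hinge +0.150·(5.1−10) = -0.7350
  Pd branch = 1.77·Pd^0.52·e^(0.02·RH+f) = 31.74 μm/a
  Sd branch = 0.102·Sd^0.62·e^(0.033·RH+0.04·T) = 42.73 μm/a
  sum: 31.74 + 42.73 → r_corr = 74.46 μm/a
Power-law: D(4) = r_corr · 4^0.523
  D(4) = 74.46 × 4^0.523 = 74.46 × 2.065 = 153.8 μm
  Mass loss = 153.8 μm × 7.85 g/cm³ = 1207 g·m⁻²

D(4) = 1.21e+03 g·m⁻²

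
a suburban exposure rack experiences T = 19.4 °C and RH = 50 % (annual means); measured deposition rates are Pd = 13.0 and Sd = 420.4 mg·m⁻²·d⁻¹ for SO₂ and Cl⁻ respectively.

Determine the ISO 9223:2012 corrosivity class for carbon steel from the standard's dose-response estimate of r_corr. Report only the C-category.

C4

carbon steel: f(T) = -0.054·(T−10) [T>10 °C] = -0.5076
  sulphur-dioxide contribution → 10.99 μm/a
  chloride contribution → 48.85 μm/a
  total first-year rate 59.84 μm/a
59.8 μm/a falls in (50, 80] for carbon steel → category C4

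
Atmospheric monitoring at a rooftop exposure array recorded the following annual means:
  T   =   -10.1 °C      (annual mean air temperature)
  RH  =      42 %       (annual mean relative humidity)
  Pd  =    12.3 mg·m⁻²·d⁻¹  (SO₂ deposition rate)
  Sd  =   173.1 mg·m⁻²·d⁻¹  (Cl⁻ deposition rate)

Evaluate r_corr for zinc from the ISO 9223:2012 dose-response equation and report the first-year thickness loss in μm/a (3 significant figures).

r_corr = 0.321 μm/a

zinc: T≤10 °C ⇒ hinge +0.038·(-10.1−10) = -0.7638
  Pd branch = 0.0129·Pd^0.44·e^(0.046·RH+f) = 0.1252 μm/a
  Cl⁻ term: 0.0175·173.1^0.57·exp(0.008·42+0.085·-10.1) = 0.1959
  r_corr = 0.1252 + 0.1959 = 0.321 μm/a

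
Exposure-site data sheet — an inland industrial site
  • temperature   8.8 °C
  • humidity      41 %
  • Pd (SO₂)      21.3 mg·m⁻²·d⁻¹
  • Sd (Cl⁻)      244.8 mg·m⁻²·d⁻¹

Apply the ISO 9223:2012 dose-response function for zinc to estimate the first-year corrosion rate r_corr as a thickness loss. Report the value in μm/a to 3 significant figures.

r_corr = 1.49 μm/a

zinc: T≤10 °C ⇒ hinge +0.038·(8.8−10) = -0.0456
  SO₂ term: 0.0129·21.3^0.44·exp(0.046·41-0.0456) = 0.3121
  Cl⁻ term: 0.0175·244.8^0.57·exp(0.008·41+0.085·8.8) = 1.18
  sum: 0.3121 + 1.18 → r_corr = 1.492 μm/a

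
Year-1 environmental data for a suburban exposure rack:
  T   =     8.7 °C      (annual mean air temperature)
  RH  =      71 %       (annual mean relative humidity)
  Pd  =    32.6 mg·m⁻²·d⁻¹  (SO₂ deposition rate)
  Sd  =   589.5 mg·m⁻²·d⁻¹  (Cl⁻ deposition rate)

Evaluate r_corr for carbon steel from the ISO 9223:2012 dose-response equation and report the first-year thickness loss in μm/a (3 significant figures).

carbon steel: f(T) = +0.150·(T−10) [T≤10 °C] = -0.1950
  sulphur-dioxide contribution → 36.89 μm/a
  chloride contribution → 78.52 μm/a
  total first-year rate 115.4 μm/a

r_corr = 115 μm/a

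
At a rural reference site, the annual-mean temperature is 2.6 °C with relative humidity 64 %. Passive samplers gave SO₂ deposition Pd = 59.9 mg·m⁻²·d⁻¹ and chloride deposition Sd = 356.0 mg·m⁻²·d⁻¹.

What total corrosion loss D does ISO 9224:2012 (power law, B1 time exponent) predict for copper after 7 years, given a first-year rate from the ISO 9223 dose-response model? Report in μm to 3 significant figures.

D(7) = 3.05 μm

copper: f(T) = +0.126·(T−10) [T≤10 °C] = -0.9324
  sulphur-dioxide contribution → 0.2639 μm/a
  chloride contribution → 0.5696 μm/a
  ⇒ r_corr(copper) = 0.8334 μm/a
ISO 9224: D(t) = r_corr · t^b with b = 0.667 (copper, B1)
  D(7) = 0.8334 × 7^0.667 = 0.8334 × 3.662 = 3.052 μm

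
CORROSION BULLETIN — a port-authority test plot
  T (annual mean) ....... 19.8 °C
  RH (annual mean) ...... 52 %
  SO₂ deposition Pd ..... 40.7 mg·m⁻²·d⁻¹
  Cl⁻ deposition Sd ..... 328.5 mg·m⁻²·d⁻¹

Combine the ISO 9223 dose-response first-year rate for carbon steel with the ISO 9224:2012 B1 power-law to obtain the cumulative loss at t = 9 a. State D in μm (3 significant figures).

carbon steel: T>10 °C ⇒ hinge -0.054·(19.8−10) = -0.5292
  SO₂ term: 1.77·40.7^0.52·exp(0.02·52-0.5292) = 20.27
  Cl⁻ term: 0.102·328.5^0.62·exp(0.033·52+0.04·19.8) = 45.51
  r_corr = 20.27 + 45.51 = 65.77 μm/a
Long-term exponent b (ISO 9224 Table 2, B1) = 0.523
  D(9) = 65.77 × 9^0.523 = 65.77 × 3.156 = 207.5 μm

D(9) = 208 μm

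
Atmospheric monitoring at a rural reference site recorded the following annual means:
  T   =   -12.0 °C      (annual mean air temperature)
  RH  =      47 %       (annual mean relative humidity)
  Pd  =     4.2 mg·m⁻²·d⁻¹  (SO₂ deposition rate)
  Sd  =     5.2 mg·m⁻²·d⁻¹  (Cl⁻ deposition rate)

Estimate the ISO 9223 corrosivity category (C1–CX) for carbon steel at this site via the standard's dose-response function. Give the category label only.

C1

carbon steel: T≤10 °C ⇒ hinge +0.150·(-12.0−10) = -3.3000
  SO₂ term: 1.77·4.2^0.52·exp(0.02·47-3.3000) = 0.3525
  Sd branch = 0.102·Sd^0.62·e^(0.033·RH+0.04·T) = 0.8273 μm/a
  r_corr = 0.3525 + 0.8273 = 1.18 μm/a
1.18 μm/a falls in (0, 1.3] for carbon steel → category C1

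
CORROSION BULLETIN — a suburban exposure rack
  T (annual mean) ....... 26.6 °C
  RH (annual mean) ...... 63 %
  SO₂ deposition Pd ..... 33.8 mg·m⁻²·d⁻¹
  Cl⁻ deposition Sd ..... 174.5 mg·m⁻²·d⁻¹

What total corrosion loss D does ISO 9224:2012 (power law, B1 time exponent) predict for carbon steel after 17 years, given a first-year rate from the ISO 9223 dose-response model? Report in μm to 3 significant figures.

carbon steel: f(T) = -0.054·(T−10) [T>10 °C] = -0.8964
  SO₂ term: 1.77·33.8^0.52·exp(0.02·63-0.8964) = 15.88
  Cl⁻ term: 0.102·174.5^0.62·exp(0.033·63+0.04·26.6) = 58.01
  r_corr = 15.88 + 58.01 = 73.89 μm/a
Long-term exponent b (ISO 9224 Table 2, B1) = 0.523
  D(17) = 73.89 × 17^0.523 = 73.89 × 4.401 = 325.2 μm

D(17) = 325 μm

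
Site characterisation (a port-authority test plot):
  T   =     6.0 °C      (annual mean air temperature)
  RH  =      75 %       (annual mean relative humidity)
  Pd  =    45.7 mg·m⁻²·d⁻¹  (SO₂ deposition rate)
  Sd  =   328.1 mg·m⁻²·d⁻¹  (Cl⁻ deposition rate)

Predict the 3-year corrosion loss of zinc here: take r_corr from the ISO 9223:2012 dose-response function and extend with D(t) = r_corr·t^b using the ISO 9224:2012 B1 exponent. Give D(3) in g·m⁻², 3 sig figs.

D(3) = 57.9 g·m⁻²

zinc: f(T) = +0.038·(T−10) [T≤10 °C] = -0.1520
  SO₂ term: 0.0129·45.7^0.44·exp(0.046·75-0.1520) = 1.876
  Cl⁻ term: 0.0175·328.1^0.57·exp(0.008·75+0.085·6.0) = 1.443
  r_corr = 1.876 + 1.443 = 3.319 μm/a
ISO 9224: D(t) = r_corr · t^b with b = 0.813 (zinc, B1)
  D(3) = 3.319 × 3^0.813 = 3.319 × 2.443 = 8.108 μm
  Mass loss = 8.108 μm × 7.14 g/cm³ = 57.89 g·m⁻²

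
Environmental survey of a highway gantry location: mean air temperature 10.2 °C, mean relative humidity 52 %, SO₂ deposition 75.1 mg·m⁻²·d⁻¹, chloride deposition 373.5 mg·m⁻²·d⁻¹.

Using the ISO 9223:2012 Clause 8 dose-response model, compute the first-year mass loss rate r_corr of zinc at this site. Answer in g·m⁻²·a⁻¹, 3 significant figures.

r_corr = 19.8 g·m⁻²·a⁻¹

zinc: f(T) = -0.071·(T−10) [T>10 °C] = -0.0142
  Pd branch = 0.0129·Pd^0.44·e^(0.046·RH+f) = 0.9301 μm/a
  Cl⁻ term: 0.0175·373.5^0.57·exp(0.008·52+0.085·10.2) = 1.847
  sum: 0.9301 + 1.847 → r_corr = 2.777 μm/a
Convert to mass loss: 2.777 μm/a × 7.14 g/cm³ = 19.83 g·m⁻²·a⁻¹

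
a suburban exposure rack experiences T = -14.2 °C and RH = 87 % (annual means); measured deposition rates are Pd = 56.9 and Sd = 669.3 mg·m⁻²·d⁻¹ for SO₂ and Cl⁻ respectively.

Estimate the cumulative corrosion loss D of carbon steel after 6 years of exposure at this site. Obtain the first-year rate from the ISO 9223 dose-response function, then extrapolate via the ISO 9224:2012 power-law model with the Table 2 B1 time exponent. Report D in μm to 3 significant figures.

D(6) = 153 μm

carbon steel: T≤10 °C ⇒ hinge +0.150·(-14.2−10) = -3.6300
  sulphur-dioxide contribution → 2.187 μm/a
  chloride contribution → 57.63 μm/a
  total first-year rate 59.82 μm/a
Power-law: D(6) = r_corr · 6^0.523
  D(6) = 59.82 × 6^0.523 = 59.82 × 2.553 = 152.7 μm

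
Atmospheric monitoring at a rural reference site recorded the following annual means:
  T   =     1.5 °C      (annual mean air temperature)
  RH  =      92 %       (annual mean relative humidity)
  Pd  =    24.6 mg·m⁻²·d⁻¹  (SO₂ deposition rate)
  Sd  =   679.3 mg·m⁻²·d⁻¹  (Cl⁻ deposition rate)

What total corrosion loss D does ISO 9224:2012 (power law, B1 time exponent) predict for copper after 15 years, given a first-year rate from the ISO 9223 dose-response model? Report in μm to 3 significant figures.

D(15) = 16.5 μm

copper: temperature factor f = +0.126·(-8.5) = -1.0710
  Pd branch = 0.0053·Pd^0.26·e^(0.059·RH+f) = 0.9509 μm/a
  Cl⁻ term: 0.01025·679.3^0.27·exp(0.036·92+0.049·1.5) = 1.761
  r_corr = 0.9509 + 1.761 = 2.712 μm/a
Long-term exponent b (ISO 9224 Table 2, B1) = 0.667
  D(15) = 2.712 × 15^0.667 = 2.712 × 6.088 = 16.51 μm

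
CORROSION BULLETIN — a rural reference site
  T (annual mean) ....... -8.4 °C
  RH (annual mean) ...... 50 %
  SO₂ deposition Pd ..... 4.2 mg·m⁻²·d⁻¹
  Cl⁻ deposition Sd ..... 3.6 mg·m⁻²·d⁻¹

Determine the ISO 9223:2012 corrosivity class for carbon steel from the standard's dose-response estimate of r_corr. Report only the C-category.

C2

carbon steel: temperature factor f = +0.150·(-18.4) = -2.7600
  Pd branch = 1.77·Pd^0.52·e^(0.02·RH+f) = 0.6423 μm/a
  Sd branch = 0.102·Sd^0.62·e^(0.033·RH+0.04·T) = 0.8398 μm/a
  r_corr = 0.6423 + 0.8398 = 1.482 μm/a
1.48 μm/a falls in (1.3, 25] for carbon steel → category C2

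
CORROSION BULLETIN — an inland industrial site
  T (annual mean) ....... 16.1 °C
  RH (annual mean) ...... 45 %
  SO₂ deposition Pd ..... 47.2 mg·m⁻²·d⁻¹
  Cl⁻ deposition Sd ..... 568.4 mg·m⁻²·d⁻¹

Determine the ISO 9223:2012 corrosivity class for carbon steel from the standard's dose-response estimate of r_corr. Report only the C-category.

C4

carbon steel: T>10 °C ⇒ hinge -0.054·(16.1−10) = -0.3294
  Pd branch = 1.77·Pd^0.52·e^(0.02·RH+f) = 23.24 μm/a
  Sd branch = 0.102·Sd^0.62·e^(0.033·RH+0.04·T) = 43.76 μm/a
  r_corr = 23.24 + 43.76 = 67 μm/a
Category bounds: 50…80 μm/a bracket r_corr ⇒ C4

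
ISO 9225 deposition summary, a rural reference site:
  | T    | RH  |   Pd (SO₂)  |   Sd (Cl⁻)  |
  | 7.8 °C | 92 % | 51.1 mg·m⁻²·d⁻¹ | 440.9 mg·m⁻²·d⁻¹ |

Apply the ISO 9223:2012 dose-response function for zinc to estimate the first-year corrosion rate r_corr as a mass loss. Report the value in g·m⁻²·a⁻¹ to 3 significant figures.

r_corr = 49.2 g·m⁻²·a⁻¹

zinc: temperature factor f = +0.038·(-2.2) = -0.0836
  SO₂ term: 0.0129·51.1^0.44·exp(0.046·92-0.0836) = 4.612
  Sd branch = 0.0175·Sd^0.57·e^(0.008·RH+0.085·T) = 2.28 μm/a
  sum: 4.612 + 2.28 → r_corr = 6.892 μm/a
Convert to mass loss: 6.892 μm/a × 7.14 g/cm³ = 49.21 g·m⁻²·a⁻¹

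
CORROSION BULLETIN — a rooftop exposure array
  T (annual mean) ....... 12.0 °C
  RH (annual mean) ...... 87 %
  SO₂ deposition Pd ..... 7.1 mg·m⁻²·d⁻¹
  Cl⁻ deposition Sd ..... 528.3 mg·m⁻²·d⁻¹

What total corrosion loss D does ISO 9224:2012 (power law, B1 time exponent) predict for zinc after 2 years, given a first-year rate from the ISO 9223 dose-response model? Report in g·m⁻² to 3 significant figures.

zinc: T>10 °C ⇒ hinge -0.071·(12.0−10) = -0.1420
  Pd branch = 0.0129·Pd^0.44·e^(0.046·RH+f) = 1.451 μm/a
  Sd branch = 0.0175·Sd^0.57·e^(0.008·RH+0.085·T) = 3.47 μm/a
  sum: 1.451 + 3.47 → r_corr = 4.921 μm/a
Power-law: D(2) = r_corr · 2^0.813
  D(2) = 4.921 × 2^0.813 = 4.921 × 1.757 = 8.645 μm
  Mass loss = 8.645 μm × 7.14 g/cm³ = 61.72 g·m⁻²

D(2) = 61.7 g·m⁻²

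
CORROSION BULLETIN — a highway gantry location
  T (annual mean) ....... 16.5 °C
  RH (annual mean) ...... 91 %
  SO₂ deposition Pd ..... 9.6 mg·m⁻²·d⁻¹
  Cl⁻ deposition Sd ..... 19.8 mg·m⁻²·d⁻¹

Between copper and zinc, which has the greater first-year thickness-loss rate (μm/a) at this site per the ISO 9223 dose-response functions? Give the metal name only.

copper: T>10 °C ⇒ hinge -0.080·(16.5−10) = -0.5200
  Pd branch = 0.0053·Pd^0.26·e^(0.059·RH+f) = 1.218 μm/a
  Cl⁻ term: 0.01025·19.8^0.27·exp(0.036·91+0.049·16.5) = 1.364
  r_corr = 1.218 + 1.364 = 2.581 μm/a
zinc: f(T) = -0.071·(T−10) [T>10 °C] = -0.4615
  SO₂ term: 0.0129·9.6^0.44·exp(0.046·91-0.4615) = 1.447
  Sd branch = 0.0175·Sd^0.57·e^(0.008·RH+0.085·T) = 0.808 μm/a
  r_corr = 1.447 + 0.808 = 2.254 μm/a
Ordering by μm/a: copper (2.58) > zinc (2.25)

copper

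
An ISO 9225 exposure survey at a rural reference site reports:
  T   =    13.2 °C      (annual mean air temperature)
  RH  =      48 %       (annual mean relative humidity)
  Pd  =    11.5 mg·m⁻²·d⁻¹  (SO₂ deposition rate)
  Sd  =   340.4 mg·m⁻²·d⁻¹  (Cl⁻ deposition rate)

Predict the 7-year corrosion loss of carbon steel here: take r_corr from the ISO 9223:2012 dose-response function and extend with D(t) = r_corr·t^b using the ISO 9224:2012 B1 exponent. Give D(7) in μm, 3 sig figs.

carbon steel: temperature factor f = -0.054·(3.2) = -0.1728
  sulphur-dioxide contribution → 13.85 μm/a
  chloride contribution → 31.31 μm/a
  total first-year rate 45.16 μm/a
Power-law: D(7) = r_corr · 7^0.523
  D(7) = 45.16 × 7^0.523 = 45.16 × 2.767 = 124.9 μm

D(7) = 125 μm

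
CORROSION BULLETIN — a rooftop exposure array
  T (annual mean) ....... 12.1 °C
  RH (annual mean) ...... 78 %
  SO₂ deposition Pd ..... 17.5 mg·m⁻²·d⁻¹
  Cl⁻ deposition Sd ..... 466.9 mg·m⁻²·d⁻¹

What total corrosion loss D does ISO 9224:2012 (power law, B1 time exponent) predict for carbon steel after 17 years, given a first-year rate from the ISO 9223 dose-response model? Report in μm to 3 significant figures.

D(17) = 578 μm

carbon steel: f(T) = -0.054·(T−10) [T>10 °C] = -0.1134
  SO₂ term: 1.77·17.5^0.52·exp(0.02·78-0.1134) = 33.31
  Sd branch = 0.102·Sd^0.62·e^(0.033·RH+0.04·T) = 98.08 μm/a
  r_corr = 33.31 + 98.08 = 131.4 μm/a
Power-law: D(17) = r_corr · 17^0.523
  D(17) = 131.4 × 17^0.523 = 131.4 × 4.401 = 578.2 μm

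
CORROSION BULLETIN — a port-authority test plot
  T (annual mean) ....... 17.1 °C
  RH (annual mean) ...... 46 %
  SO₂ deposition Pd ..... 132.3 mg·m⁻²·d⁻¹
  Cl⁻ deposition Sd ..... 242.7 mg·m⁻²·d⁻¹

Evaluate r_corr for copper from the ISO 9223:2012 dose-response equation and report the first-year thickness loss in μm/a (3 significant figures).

copper: f(T) = -0.080·(T−10) [T>10 °C] = -0.5680
  sulphur-dioxide contribution → 0.1614 μm/a
  chloride contribution → 0.5467 μm/a
  total first-year rate 0.7081 μm/a

r_corr = 0.708 μm/a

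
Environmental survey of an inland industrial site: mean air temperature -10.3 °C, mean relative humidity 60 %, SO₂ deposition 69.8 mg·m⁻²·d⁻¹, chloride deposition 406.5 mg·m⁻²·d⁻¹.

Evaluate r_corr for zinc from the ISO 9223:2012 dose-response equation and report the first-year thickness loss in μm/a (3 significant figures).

r_corr = 0.972 μm/a

zinc: T≤10 °C ⇒ hinge +0.038·(-10.3−10) = -0.7714
  SO₂ term: 0.0129·69.8^0.44·exp(0.046·60-0.7714) = 0.6103
  Cl⁻ term: 0.0175·406.5^0.57·exp(0.008·60+0.085·-10.3) = 0.3618
  sum: 0.6103 + 0.3618 → r_corr = 0.972 μm/a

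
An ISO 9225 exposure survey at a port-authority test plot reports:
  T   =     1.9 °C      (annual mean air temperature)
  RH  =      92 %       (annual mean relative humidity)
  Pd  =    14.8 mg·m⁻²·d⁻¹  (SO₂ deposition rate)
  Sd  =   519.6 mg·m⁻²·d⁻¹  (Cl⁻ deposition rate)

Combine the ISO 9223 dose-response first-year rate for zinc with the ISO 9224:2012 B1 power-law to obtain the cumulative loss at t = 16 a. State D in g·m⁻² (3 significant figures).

zinc: T≤10 °C ⇒ hinge +0.038·(1.9−10) = -0.3078
  sulphur-dioxide contribution → 2.137 μm/a
  chloride contribution → 1.516 μm/a
  ⇒ r_corr(zinc) = 3.653 μm/a
Power-law: D(16) = r_corr · 16^0.813
  D(16) = 3.653 × 16^0.813 = 3.653 × 9.527 = 34.8 μm
  Mass loss = 34.8 μm × 7.14 g/cm³ = 248.5 g·m⁻²

D(16) = 248 g·m⁻²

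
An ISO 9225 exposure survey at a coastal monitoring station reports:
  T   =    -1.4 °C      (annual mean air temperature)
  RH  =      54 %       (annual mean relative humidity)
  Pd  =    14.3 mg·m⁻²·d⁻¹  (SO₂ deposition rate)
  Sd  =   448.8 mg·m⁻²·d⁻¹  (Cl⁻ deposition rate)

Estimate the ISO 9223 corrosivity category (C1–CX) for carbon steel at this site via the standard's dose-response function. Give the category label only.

carbon steel: T≤10 °C ⇒ hinge +0.150·(-1.4−10) = -1.7100
  SO₂ term: 1.77·14.3^0.52·exp(0.02·54-1.7100) = 3.76
  Cl⁻ term: 0.102·448.8^0.62·exp(0.033·54+0.04·-1.4) = 25.26
  sum: 3.76 + 25.26 → r_corr = 29.02 μm/a
ISO 9223 Table 2 (carbon steel): 25 < 29 ≤ 50 μm/a ⇒ C3

C3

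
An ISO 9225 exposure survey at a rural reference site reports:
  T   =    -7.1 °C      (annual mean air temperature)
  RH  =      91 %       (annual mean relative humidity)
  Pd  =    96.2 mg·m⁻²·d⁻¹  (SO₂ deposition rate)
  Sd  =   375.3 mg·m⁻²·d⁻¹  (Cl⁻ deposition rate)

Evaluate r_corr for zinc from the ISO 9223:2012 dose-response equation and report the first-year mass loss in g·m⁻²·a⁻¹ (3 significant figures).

zinc: temperature factor f = +0.038·(-17.1) = -0.6498
  sulphur-dioxide contribution → 3.303 μm/a
  chloride contribution → 0.5814 μm/a
  ⇒ r_corr(zinc) = 3.885 μm/a
Convert to mass loss: 3.885 μm/a × 7.14 g/cm³ = 27.74 g·m⁻²·a⁻¹

r_corr = 27.7 g·m⁻²·a⁻¹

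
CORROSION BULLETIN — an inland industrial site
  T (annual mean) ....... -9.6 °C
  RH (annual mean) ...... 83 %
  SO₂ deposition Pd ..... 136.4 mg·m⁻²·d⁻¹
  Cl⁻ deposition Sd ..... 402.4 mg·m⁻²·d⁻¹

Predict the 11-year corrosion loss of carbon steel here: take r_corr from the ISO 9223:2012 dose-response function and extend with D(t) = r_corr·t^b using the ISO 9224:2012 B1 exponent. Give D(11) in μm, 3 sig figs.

carbon steel: f(T) = +0.150·(T−10) [T≤10 °C] = -2.9400
  SO₂ term: 1.77·136.4^0.52·exp(0.02·83-2.9400) = 6.341
  Sd branch = 0.102·Sd^0.62·e^(0.033·RH+0.04·T) = 44.28 μm/a
  sum: 6.341 + 44.28 → r_corr = 50.63 μm/a
Power-law: D(11) = r_corr · 11^0.523
  D(11) = 50.63 × 11^0.523 = 50.63 × 3.505 = 177.4 μm

D(11) = 177 μm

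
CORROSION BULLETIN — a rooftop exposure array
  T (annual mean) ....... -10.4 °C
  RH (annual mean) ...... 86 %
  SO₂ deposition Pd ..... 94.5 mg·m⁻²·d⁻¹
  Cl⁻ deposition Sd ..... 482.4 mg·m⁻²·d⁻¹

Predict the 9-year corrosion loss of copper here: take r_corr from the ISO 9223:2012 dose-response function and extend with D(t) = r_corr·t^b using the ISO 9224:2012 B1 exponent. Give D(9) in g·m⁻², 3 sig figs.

D(9) = 36.2 g·m⁻²

copper: f(T) = +0.126·(T−10) [T≤10 °C] = -2.5704
  sulphur-dioxide contribution → 0.2114 μm/a
  chloride contribution → 0.7219 μm/a
  ⇒ r_corr(copper) = 0.9334 μm/a
Long-term exponent b (ISO 9224 Table 2, B1) = 0.667
  D(9) = 0.9334 × 9^0.667 = 0.9334 × 4.33 = 4.041 μm
  Mass loss = 4.041 μm × 8.96 g/cm³ = 36.21 g·m⁻²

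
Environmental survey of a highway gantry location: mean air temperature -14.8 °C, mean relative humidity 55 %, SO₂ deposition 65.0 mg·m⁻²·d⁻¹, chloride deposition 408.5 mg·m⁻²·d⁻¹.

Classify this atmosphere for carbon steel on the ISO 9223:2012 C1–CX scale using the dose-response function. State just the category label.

C2

carbon steel: f(T) = +0.150·(T−10) [T≤10 °C] = -3.7200
  sulphur-dioxide contribution → 1.129 μm/a
  chloride contribution → 14.41 μm/a
  ⇒ r_corr(carbon steel) = 15.54 μm/a
15.5 μm/a falls in (1.3, 25] for carbon steel → category C2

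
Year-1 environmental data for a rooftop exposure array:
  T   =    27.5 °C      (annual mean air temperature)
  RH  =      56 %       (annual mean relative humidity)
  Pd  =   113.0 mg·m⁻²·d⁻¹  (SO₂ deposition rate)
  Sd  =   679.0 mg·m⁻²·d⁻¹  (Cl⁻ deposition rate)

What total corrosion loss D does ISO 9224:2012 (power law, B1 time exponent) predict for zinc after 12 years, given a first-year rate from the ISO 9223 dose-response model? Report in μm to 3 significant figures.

D(12) = 90.9 μm

zinc: temperature factor f = -0.071·(17.5) = -1.2425
  sulphur-dioxide contribution → 0.3918 μm/a
  chloride contribution → 11.67 μm/a
  ⇒ r_corr(zinc) = 12.06 μm/a
Power-law: D(12) = r_corr · 12^0.813
  D(12) = 12.06 × 12^0.813 = 12.06 × 7.54 = 90.92 μm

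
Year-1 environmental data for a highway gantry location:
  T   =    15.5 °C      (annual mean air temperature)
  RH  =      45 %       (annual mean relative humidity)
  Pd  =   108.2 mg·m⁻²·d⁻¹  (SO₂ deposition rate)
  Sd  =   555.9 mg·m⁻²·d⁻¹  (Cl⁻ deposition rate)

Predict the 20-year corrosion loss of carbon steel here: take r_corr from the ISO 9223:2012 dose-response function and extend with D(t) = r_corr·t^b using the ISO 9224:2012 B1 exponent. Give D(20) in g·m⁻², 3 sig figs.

carbon steel: temperature factor f = -0.054·(5.5) = -0.2970
  sulphur-dioxide contribution → 36.95 μm/a
  chloride contribution → 42.14 μm/a
  total first-year rate 79.09 μm/a
ISO 9224: D(t) = r_corr · t^b with b = 0.523 (carbon steel, B1)
  D(20) = 79.09 × 20^0.523 = 79.09 × 4.791 = 378.9 μm
  Mass loss = 378.9 μm × 7.85 g/cm³ = 2975 g·m⁻²

D(20) = 2.97e+03 g·m⁻²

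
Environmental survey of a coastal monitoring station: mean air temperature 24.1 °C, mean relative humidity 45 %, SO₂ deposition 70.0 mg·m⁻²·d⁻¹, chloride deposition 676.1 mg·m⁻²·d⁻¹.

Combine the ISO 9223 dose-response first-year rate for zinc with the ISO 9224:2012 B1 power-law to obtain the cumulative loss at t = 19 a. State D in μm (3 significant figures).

zinc: f(T) = -0.071·(T−10) [T>10 °C] = -1.0011
  Pd branch = 0.0129·Pd^0.44·e^(0.046·RH+f) = 0.2436 μm/a
  Sd branch = 0.0175·Sd^0.57·e^(0.008·RH+0.085·T) = 7.983 μm/a
  sum: 0.2436 + 7.983 → r_corr = 8.226 μm/a
ISO 9224: D(t) = r_corr · t^b with b = 0.813 (zinc, B1)
  D(19) = 8.226 × 19^0.813 = 8.226 × 10.96 = 90.12 μm

D(19) = 90.1 μm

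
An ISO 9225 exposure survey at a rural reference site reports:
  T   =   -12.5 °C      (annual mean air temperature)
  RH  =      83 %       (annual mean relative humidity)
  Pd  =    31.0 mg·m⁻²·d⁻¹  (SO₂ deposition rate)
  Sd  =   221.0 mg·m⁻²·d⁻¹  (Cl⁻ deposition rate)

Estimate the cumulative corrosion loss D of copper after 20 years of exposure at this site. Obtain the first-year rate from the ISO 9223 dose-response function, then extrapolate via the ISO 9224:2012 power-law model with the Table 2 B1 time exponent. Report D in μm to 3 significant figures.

copper: T≤10 °C ⇒ hinge +0.126·(-12.5−10) = -2.8350
  Pd branch = 0.0053·Pd^0.26·e^(0.059·RH+f) = 0.1018 μm/a
  Sd branch = 0.01025·Sd^0.27·e^(0.036·RH+0.049·T) = 0.4736 μm/a
  r_corr = 0.1018 + 0.4736 = 0.5753 μm/a
Power-law: D(20) = r_corr · 20^0.667
  D(20) = 0.5753 × 20^0.667 = 0.5753 × 7.375 = 4.243 μm

D(20) = 4.24 μm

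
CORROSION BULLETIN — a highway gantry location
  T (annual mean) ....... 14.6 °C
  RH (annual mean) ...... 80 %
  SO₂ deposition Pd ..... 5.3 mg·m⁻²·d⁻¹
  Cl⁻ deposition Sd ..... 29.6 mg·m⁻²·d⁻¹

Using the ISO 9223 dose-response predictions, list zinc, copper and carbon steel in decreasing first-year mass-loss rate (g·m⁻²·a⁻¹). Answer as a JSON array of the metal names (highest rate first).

zinc: f(T) = -0.071·(T−10) [T>10 °C] = -0.3266
  Pd branch = 0.0129·Pd^0.44·e^(0.046·RH+f) = 0.7685 μm/a
  Sd branch = 0.0175·Sd^0.57·e^(0.008·RH+0.085·T) = 0.7917 μm/a
  r_corr = 0.7685 + 0.7917 = 1.56 μm/a
  mass loss = 1.56 μm/a × 7.14 g/cm³ = 11.14 g·m⁻²·a⁻¹
copper: temperature factor f = -0.080·(4.6) = -0.3680
  Pd branch = 0.0053·Pd^0.26·e^(0.059·RH+f) = 0.6348 μm/a
  Cl⁻ term: 0.01025·29.6^0.27·exp(0.036·80+0.049·14.6) = 0.932
  sum: 0.6348 + 0.932 → r_corr = 1.567 μm/a
  mass loss = 1.567 μm/a × 8.96 g/cm³ = 14.04 g·m⁻²·a⁻¹
carbon steel: f(T) = -0.054·(T−10) [T>10 °C] = -0.2484
  Pd branch = 1.77·Pd^0.52·e^(0.02·RH+f) = 16.28 μm/a
  Sd branch = 0.102·Sd^0.62·e^(0.033·RH+0.04·T) = 20.94 μm/a
  r_corr = 16.28 + 20.94 = 37.22 μm/a
  mass loss = 37.22 μm/a × 7.85 g/cm³ = 292.2 g·m⁻²·a⁻¹
Ordering by g·m⁻²·a⁻¹: carbon steel (292) > copper (14) > zinc (11.1)

["carbon steel", "copper", "zinc"]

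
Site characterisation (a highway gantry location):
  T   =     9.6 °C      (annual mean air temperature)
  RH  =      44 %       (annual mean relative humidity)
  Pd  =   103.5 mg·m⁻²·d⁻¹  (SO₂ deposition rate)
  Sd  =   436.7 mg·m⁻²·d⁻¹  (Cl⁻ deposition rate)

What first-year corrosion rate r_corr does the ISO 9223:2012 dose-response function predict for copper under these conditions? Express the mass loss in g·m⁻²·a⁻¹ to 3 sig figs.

copper: T≤10 °C ⇒ hinge +0.126·(9.6−10) = -0.0504
  Pd branch = 0.0053·Pd^0.26·e^(0.059·RH+f) = 0.2258 μm/a
  Cl⁻ term: 0.01025·436.7^0.27·exp(0.036·44+0.049·9.6) = 0.4128
  sum: 0.2258 + 0.4128 → r_corr = 0.6386 μm/a
Convert to mass loss: 0.6386 μm/a × 8.96 g/cm³ = 5.722 g·m⁻²·a⁻¹

r_corr = 5.72 g·m⁻²·a⁻¹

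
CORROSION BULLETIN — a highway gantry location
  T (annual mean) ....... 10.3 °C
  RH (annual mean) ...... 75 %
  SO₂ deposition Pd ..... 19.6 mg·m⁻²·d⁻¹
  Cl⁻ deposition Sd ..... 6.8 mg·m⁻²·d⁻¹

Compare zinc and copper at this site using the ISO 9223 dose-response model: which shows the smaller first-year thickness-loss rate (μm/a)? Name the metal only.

copper

zinc: f(T) = -0.071·(T−10) [T>10 °C] = -0.0213
  SO₂ term: 0.0129·19.6^0.44·exp(0.046·75-0.0213) = 1.473
  Cl⁻ term: 0.0175·6.8^0.57·exp(0.008·75+0.085·10.3) = 0.2282
  sum: 1.473 + 0.2282 → r_corr = 1.701 μm/a
copper: temperature factor f = -0.080·(0.3) = -0.0240
  Pd branch = 0.0053·Pd^0.26·e^(0.059·RH+f) = 0.9367 μm/a
  Sd branch = 0.01025·Sd^0.27·e^(0.036·RH+0.049·T) = 0.4239 μm/a
  sum: 0.9367 + 0.4239 → r_corr = 1.361 μm/a
Ordering by μm/a: zinc (1.7) > copper (1.36)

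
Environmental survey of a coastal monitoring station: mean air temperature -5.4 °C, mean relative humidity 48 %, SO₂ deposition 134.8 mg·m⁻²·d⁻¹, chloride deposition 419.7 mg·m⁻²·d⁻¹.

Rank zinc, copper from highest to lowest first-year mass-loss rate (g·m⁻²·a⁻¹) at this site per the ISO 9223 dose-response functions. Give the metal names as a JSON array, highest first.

["zinc", "copper"]

zinc: temperature factor f = +0.038·(-15.4) = -0.5852
  SO₂ term: 0.0129·134.8^0.44·exp(0.046·48-0.5852) = 0.5655
  Sd branch = 0.0175·Sd^0.57·e^(0.008·RH+0.085·T) = 0.5076 μm/a
  r_corr = 0.5655 + 0.5076 = 1.073 μm/a
  mass loss = 1.073 μm/a × 7.14 g/cm³ = 7.662 g·m⁻²·a⁻¹
copper: f(T) = +0.126·(T−10) [T≤10 °C] = -1.9404
  SO₂ term: 0.0053·134.8^0.26·exp(0.059·48-1.9404) = 0.04626
  Cl⁻ term: 0.01025·419.7^0.27·exp(0.036·48+0.049·-5.4) = 0.2262
  r_corr = 0.04626 + 0.2262 = 0.2724 μm/a
  mass loss = 0.2724 μm/a × 8.96 g/cm³ = 2.441 g·m⁻²·a⁻¹
Ordering by g·m⁻²·a⁻¹: zinc (7.66) > copper (2.44)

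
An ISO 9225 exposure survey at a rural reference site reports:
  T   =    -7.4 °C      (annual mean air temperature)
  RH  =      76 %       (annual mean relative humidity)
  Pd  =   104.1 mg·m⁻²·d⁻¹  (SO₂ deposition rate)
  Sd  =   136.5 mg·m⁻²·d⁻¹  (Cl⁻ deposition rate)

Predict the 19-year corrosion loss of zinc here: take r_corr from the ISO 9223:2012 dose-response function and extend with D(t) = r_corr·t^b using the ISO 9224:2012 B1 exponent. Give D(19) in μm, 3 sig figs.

D(19) = 21.7 μm

zinc: T≤10 °C ⇒ hinge +0.038·(-7.4−10) = -0.6612
  Pd branch = 0.0129·Pd^0.44·e^(0.046·RH+f) = 1.696 μm/a
  Sd branch = 0.0175·Sd^0.57·e^(0.008·RH+0.085·T) = 0.2825 μm/a
  r_corr = 1.696 + 0.2825 = 1.978 μm/a
Power-law: D(19) = r_corr · 19^0.813
  D(19) = 1.978 × 19^0.813 = 1.978 × 10.96 = 21.67 μm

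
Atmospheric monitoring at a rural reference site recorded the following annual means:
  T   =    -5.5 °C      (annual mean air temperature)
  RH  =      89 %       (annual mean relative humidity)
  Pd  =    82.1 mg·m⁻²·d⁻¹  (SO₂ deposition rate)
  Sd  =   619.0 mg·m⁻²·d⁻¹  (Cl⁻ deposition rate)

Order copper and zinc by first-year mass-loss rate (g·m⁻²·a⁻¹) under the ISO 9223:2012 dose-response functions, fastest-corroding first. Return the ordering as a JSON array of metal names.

copper: temperature factor f = +0.126·(-15.5) = -1.9530
  SO₂ term: 0.0053·82.1^0.26·exp(0.059·89-1.9530) = 0.4511
  Sd branch = 0.01025·Sd^0.27·e^(0.036·RH+0.049·T) = 1.094 μm/a
  sum: 0.4511 + 1.094 → r_corr = 1.545 μm/a
  mass loss = 1.545 μm/a × 8.96 g/cm³ = 13.84 g·m⁻²·a⁻¹
zinc: T≤10 °C ⇒ hinge +0.038·(-5.5−10) = -0.5890
  SO₂ term: 0.0129·82.1^0.44·exp(0.046·89-0.5890) = 2.986
  Sd branch = 0.0175·Sd^0.57·e^(0.008·RH+0.085·T) = 0.8719 μm/a
  sum: 2.986 + 0.8719 → r_corr = 3.858 μm/a
  mass loss = 3.858 μm/a × 7.14 g/cm³ = 27.55 g·m⁻²·a⁻¹
Ordering by g·m⁻²·a⁻¹: zinc (27.5) > copper (13.8)

["zinc", "copper"]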